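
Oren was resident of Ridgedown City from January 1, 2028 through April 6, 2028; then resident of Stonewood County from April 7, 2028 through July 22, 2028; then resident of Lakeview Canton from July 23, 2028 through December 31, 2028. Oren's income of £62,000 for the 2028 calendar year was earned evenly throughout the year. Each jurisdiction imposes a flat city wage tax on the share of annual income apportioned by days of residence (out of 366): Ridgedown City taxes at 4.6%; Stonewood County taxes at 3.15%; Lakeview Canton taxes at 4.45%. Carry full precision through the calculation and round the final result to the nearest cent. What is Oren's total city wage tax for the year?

Ridgedown City, January 1 – April 6, 2028: 97 days → £62,000 × 4.6% × 97/366 = £755.8579
Stonewood County, April 7 – July 22, 2028: 107 days → £62,000 × 3.15% × 107/366 = £570.9590
Lakeview Canton, July 23 – December 31, 2028: 162 days → £62,000 × 4.45% × 162/366 = £1,221.1967
Total = £2,548.0137

£2,548.01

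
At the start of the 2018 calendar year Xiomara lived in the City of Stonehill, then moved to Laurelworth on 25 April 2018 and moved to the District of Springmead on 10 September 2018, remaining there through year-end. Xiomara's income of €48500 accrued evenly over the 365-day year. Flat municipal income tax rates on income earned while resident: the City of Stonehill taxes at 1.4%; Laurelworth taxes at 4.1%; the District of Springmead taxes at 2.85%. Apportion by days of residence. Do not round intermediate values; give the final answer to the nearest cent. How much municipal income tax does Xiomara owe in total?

€1391.82

The City of Stonehill, 1 January – 24 April 2018: 114 days → €48500 × 1.4% × 114/365 = €212.0712
Laurelworth, 25 April – 9 September 2018: 138 days → €48500 × 4.1% × 138/365 = €751.8164
The District of Springmead, 10 September – 31 December 2018: 113 days → €48500 × 2.85% × 113/365 = €427.9295
Total = €1391.8171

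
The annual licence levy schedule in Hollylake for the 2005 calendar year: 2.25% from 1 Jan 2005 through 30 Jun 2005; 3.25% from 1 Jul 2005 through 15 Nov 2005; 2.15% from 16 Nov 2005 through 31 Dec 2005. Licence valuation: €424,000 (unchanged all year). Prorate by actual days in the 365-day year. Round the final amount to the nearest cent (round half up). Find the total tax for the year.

1 Jan – 30 Jun 2005: 181 days at 2.25% → €424,000 × 2.25% × 181/365 = €4,730.7945
1 Jul – 15 Nov 2005: 138 days at 3.25% → €424,000 × 3.25% × 138/365 = €5,209.9726
16 Nov – 31 Dec 2005: 46 days at 2.15% → €424,000 × 2.15% × 46/365 = €1,148.8658
Total = €11,089.6329

€11,089.63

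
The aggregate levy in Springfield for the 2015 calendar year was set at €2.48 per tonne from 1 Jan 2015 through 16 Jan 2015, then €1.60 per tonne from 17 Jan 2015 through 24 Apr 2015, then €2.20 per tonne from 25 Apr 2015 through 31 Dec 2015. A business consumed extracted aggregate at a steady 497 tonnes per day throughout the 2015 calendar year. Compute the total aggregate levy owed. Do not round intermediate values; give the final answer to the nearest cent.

€372,093.96

1 Jan – 16 Jan 2015: 16 days × 497 tonnes/day = 7,952 tonnes at €2.48/tonne → €19,720.96
17 Jan – 24 Apr 2015: 98 days × 497 tonnes/day = 48,706 tonnes at €1.60/tonne → €77,929.60
25 Apr – 31 Dec 2015: 251 days × 497 tonnes/day = 124,747 tonnes at €2.20/tonne → €274,443.40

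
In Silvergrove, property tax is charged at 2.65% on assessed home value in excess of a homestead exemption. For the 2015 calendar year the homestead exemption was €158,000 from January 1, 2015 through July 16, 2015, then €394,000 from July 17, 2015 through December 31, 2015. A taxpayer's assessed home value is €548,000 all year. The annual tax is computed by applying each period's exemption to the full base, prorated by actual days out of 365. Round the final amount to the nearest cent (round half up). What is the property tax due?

€7,456.45

January 1 – July 16, 2015: 197 days, exemption €158,000 → (€548,000 − €158,000) × 2.65% × 197/365 = €5,578.0685
July 17 – December 31, 2015: 168 days, exemption €394,000 → (€548,000 − €394,000) × 2.65% × 168/365 = €1,878.3781
Total = €7,456.4466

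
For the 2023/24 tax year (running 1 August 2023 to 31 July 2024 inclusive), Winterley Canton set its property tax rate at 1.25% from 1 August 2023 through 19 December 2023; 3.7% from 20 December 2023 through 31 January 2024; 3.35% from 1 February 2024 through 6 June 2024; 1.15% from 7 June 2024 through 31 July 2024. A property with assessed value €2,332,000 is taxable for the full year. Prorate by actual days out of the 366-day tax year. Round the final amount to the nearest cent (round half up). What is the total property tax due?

€52,505.04

1 August – 19 December 2023: 141 days at 1.25% → €2,332,000 × 1.25% × 141/366 = €11,229.9180
20 December 2023 – 31 January 2024: 43 days at 3.7% → €2,332,000 × 3.7% × 43/366 = €10,137.1913
1 February – 6 June 2024: 127 days at 3.35% → €2,332,000 × 3.35% × 127/366 = €27,107.9071
7 June – 31 July 2024: 55 days at 1.15% → €2,332,000 × 1.15% × 55/366 = €4,030.0273
Total = €52,505.0437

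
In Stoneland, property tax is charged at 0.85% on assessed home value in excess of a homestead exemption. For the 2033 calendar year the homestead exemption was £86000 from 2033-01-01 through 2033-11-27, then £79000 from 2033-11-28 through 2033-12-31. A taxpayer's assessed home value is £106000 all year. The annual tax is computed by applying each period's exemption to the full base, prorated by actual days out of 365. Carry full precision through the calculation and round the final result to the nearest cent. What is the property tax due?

2033-01-01 to 2033-11-27: 331 days, exemption £86000 → (£106000 − £86000) × 0.85% × 331/365 = £154.1644
2033-11-28 to 2033-12-31: 34 days, exemption £79000 → (£106000 − £79000) × 0.85% × 34/365 = £21.3781
Total = £175.5425

£175.54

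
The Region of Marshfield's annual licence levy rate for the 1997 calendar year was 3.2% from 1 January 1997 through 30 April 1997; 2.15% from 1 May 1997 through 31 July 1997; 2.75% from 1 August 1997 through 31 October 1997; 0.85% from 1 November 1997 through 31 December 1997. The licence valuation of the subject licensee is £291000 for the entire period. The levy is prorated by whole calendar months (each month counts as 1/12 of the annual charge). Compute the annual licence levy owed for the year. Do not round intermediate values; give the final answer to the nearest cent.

£7081.00

1 January – 30 April 1997: 4 months at 3.2% → £291000 × 3.2% × 4/12 = £3104.0000
1 May – 31 July 1997: 3 months at 2.15% → £291000 × 2.15% × 3/12 = £1564.1250
1 August – 31 October 1997: 3 months at 2.75% → £291000 × 2.75% × 3/12 = £2000.6250
1 November – 31 December 1997: 2 months at 0.85% → £291000 × 0.85% × 2/12 = £412.2500
Total = £7081.0000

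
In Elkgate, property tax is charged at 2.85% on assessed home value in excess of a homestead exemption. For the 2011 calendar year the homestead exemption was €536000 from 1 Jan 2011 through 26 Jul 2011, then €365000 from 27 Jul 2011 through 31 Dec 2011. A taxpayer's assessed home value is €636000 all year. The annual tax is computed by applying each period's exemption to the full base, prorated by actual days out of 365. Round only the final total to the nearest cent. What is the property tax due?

€4959.62

1 Jan – 26 Jul 2011: 207 days, exemption €536000 → (€636000 − €536000) × 2.85% × 207/365 = €1616.3014
27 Jul – 31 Dec 2011: 158 days, exemption €365000 → (€636000 − €365000) × 2.85% × 158/365 = €3343.3233
Total = €4959.6247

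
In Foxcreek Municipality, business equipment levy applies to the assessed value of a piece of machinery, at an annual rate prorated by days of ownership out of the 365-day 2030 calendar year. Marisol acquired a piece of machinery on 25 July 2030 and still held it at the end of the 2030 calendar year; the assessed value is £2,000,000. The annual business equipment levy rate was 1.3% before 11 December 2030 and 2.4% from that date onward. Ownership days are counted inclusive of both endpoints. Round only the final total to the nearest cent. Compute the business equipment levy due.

£12,663.01

25 July – 10 December 2030: 139 days at 1.3% → £2,000,000 × 1.3% × 139/365 = £9,901.3699
11 December – 31 December 2030: 21 days at 2.4% → £2,000,000 × 2.4% × 21/365 = £2,761.6438
Total = £12,663.0137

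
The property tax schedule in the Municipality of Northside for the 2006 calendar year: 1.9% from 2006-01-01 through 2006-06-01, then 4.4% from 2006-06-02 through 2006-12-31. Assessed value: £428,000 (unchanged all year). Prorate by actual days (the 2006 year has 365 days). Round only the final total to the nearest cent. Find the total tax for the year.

£14,376.11

2006-01-01 to 2006-06-01: 152 days at 1.9% → £428,000 × 1.9% × 152/365 = £3,386.4767
2006-06-02 to 2006-12-31: 213 days at 4.4% → £428,000 × 4.4% × 213/365 = £10,989.6329
Total = £14,376.1096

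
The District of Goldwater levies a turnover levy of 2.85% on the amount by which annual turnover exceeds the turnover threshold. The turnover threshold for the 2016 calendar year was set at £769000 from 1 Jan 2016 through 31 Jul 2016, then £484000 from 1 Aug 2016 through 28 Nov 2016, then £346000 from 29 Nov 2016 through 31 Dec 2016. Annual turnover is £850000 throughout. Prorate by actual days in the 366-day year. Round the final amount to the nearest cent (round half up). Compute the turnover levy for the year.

1 Jan – 31 Jul 2016: 213 days, exemption £769000 → (£850000 − £769000) × 2.85% × 213/366 = £1343.4713
1 Aug – 28 Nov 2016: 120 days, exemption £484000 → (£850000 − £484000) × 2.85% × 120/366 = £3420.0000
29 Nov – 31 Dec 2016: 33 days, exemption £346000 → (£850000 − £346000) × 2.85% × 33/366 = £1295.1148
Total = £6058.5861

£6058.59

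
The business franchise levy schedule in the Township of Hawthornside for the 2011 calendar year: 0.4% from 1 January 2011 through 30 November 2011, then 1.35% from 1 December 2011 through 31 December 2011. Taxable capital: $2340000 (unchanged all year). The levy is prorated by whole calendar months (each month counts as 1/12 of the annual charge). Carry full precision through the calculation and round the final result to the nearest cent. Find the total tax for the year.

$11212.50

1 January – 30 November 2011: 11 months at 0.4% → $2340000 × 0.4% × 11/12 = $8580.0000
1 December – 31 December 2011: 1 month at 1.35% → $2340000 × 1.35% × 1/12 = $2632.5000
Total = $11212.5000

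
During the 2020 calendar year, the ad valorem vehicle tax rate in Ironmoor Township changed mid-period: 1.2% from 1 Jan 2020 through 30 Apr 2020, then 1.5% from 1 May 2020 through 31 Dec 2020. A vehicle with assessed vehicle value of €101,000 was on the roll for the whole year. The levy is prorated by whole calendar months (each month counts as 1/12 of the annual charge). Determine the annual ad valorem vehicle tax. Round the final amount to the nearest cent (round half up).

€1,414.00

1 Jan – 30 Apr 2020: 4 months at 1.2% → €101,000 × 1.2% × 4/12 = €404.0000
1 May – 31 Dec 2020: 8 months at 1.5% → €101,000 × 1.5% × 8/12 = €1,010.0000
Total = €1,414.0000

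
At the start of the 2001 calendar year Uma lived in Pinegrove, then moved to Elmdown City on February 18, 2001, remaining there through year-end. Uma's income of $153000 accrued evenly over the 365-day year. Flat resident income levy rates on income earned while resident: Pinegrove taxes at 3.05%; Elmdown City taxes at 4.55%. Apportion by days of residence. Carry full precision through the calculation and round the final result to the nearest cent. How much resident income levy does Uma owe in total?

$6659.69

Pinegrove, January 1 – February 17, 2001: 48 days → $153000 × 3.05% × 48/365 = $613.6767
Elmdown City, February 18 – December 31, 2001: 317 days → $153000 × 4.55% × 317/365 = $6046.0151
Total = $6659.6918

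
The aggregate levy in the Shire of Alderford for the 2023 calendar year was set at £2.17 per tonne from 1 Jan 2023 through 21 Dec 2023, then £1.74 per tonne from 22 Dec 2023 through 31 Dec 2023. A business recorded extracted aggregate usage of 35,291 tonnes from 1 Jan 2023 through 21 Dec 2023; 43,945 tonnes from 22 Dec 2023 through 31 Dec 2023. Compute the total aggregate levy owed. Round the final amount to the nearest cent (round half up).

1 Jan – 21 Dec 2023: 35,291 tonnes at £2.17/tonne → £76581.47
22 Dec – 31 Dec 2023: 43,945 tonnes at £1.74/tonne → £76464.30

£153045.77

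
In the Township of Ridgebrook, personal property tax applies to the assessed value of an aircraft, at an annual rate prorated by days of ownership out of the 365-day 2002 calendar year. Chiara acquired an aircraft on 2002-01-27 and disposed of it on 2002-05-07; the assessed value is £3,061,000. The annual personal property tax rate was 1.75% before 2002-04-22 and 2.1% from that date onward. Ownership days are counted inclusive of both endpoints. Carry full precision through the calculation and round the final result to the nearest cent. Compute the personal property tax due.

£15,292.42

2002-01-27 to 2002-04-21: 85 days at 1.75% → £3,061,000 × 1.75% × 85/365 = £12,474.6233
2002-04-22 to 2002-05-07: 16 days at 2.1% → £3,061,000 × 2.1% × 16/365 = £2,817.7973
Total = £15,292.4205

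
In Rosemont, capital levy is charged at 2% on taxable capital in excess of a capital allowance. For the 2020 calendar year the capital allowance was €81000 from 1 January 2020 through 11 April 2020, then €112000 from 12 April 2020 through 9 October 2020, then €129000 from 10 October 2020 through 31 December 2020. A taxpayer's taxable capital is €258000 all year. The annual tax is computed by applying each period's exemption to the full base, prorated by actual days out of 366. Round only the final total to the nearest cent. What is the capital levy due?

€3015.68

1 January – 11 April 2020: 102 days, exemption €81000 → (€258000 − €81000) × 2% × 102/366 = €986.5574
12 April – 9 October 2020: 181 days, exemption €112000 → (€258000 − €112000) × 2% × 181/366 = €1444.0437
10 October – 31 December 2020: 83 days, exemption €129000 → (€258000 − €129000) × 2% × 83/366 = €585.0820
Total = €3015.6831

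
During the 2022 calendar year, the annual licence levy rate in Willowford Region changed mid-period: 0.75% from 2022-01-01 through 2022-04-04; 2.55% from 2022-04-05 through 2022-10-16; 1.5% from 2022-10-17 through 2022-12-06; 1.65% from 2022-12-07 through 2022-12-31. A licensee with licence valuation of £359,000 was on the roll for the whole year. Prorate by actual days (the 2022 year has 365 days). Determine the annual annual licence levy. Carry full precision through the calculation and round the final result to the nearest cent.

£6,742.32

2022-01-01 to 2022-04-04: 94 days at 0.75% → £359,000 × 0.75% × 94/365 = £693.4110
2022-04-05 to 2022-10-16: 195 days at 2.55% → £359,000 × 2.55% × 195/365 = £4,890.7603
2022-10-17 to 2022-12-06: 51 days at 1.5% → £359,000 × 1.5% × 51/365 = £752.4247
2022-12-07 to 2022-12-31: 25 days at 1.65% → £359,000 × 1.65% × 25/365 = £405.7192
Total = £6,742.3151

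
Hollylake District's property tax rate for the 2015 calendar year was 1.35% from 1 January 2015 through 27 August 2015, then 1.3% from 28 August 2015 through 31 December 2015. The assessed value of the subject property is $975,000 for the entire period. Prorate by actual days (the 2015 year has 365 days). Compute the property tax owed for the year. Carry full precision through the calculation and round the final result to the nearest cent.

$12,994.21

1 January – 27 August 2015: 239 days at 1.35% → $975,000 × 1.35% × 239/365 = $8,618.7329
28 August – 31 December 2015: 126 days at 1.3% → $975,000 × 1.3% × 126/365 = $4,375.4795
Total = $12,994.2123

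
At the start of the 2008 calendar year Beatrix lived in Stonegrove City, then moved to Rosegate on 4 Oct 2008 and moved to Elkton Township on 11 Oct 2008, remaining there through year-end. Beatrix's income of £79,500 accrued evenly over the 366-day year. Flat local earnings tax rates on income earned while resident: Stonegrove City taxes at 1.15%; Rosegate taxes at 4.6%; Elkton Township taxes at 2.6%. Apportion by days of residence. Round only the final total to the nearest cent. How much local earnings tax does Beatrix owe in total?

£1,224.97

Stonegrove City, 1 Jan – 3 Oct 2008: 277 days → £79,500 × 1.15% × 277/366 = £691.9324
Rosegate, 4 Oct – 10 Oct 2008: 7 days → £79,500 × 4.6% × 7/366 = £69.9426
Elkton Township, 11 Oct – 31 Dec 2008: 82 days → £79,500 × 2.6% × 82/366 = £463.0984
Total = £1,224.9734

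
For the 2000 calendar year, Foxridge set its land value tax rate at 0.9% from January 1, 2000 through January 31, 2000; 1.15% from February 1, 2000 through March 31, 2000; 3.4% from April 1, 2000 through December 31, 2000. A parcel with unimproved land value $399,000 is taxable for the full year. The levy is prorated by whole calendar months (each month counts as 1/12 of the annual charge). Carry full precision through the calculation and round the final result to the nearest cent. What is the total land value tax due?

January 1 – January 31, 2000: 1 month at 0.9% → $399,000 × 0.9% × 1/12 = $299.2500
February 1 – March 31, 2000: 2 months at 1.15% → $399,000 × 1.15% × 2/12 = $764.7500
April 1 – December 31, 2000: 9 months at 3.4% → $399,000 × 3.4% × 9/12 = $10,174.5000
Total = $11,238.5000

$11,238.50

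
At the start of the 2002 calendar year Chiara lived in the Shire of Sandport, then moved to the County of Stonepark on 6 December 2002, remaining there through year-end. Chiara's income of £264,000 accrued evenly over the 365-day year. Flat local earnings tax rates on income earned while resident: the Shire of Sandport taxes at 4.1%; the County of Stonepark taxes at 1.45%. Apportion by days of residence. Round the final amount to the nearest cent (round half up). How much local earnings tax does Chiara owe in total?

£10,325.65

The Shire of Sandport, 1 January – 5 December 2002: 339 days → £264,000 × 4.1% × 339/365 = £10,052.9753
The County of Stonepark, 6 December – 31 December 2002: 26 days → £264,000 × 1.45% × 26/365 = £272.6795
Total = £10,325.6548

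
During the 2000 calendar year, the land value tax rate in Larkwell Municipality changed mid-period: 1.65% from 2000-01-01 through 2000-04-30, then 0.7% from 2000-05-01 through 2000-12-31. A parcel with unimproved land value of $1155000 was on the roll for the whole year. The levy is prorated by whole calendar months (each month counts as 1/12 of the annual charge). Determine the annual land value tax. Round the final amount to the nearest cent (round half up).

2000-01-01 to 2000-04-30: 4 months at 1.65% → $1155000 × 1.65% × 4/12 = $6352.5000
2000-05-01 to 2000-12-31: 8 months at 0.7% → $1155000 × 0.7% × 8/12 = $5390.0000
Total = $11742.5000

$11742.50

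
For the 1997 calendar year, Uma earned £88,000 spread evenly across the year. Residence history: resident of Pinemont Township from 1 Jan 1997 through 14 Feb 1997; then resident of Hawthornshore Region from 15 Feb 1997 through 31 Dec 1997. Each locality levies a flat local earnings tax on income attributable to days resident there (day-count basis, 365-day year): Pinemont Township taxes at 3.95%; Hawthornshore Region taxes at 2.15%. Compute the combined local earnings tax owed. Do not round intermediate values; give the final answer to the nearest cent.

£2,087.29

Pinemont Township, 1 Jan – 14 Feb 1997: 45 days → £88,000 × 3.95% × 45/365 = £428.5479
Hawthornshore Region, 15 Feb – 31 Dec 1997: 320 days → £88,000 × 2.15% × 320/365 = £1,658.7397
Total = £2,087.2877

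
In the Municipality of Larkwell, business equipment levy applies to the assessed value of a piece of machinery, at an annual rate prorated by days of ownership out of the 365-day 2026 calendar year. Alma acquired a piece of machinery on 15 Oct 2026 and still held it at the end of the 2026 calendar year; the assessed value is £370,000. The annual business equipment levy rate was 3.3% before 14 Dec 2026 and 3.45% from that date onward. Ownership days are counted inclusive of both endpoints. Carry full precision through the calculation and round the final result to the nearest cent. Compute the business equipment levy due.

15 Oct – 13 Dec 2026: 60 days at 3.3% → £370,000 × 3.3% × 60/365 = £2,007.1233
14 Dec – 31 Dec 2026: 18 days at 3.45% → £370,000 × 3.45% × 18/365 = £629.5068
Total = £2,636.6301

£2,636.63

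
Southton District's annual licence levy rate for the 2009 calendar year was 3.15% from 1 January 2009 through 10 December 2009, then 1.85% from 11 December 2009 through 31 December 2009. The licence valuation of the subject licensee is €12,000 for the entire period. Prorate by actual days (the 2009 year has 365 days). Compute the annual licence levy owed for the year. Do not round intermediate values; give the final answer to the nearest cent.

€369.02

1 January – 10 December 2009: 344 days at 3.15% → €12,000 × 3.15% × 344/365 = €356.2521
11 December – 31 December 2009: 21 days at 1.85% → €12,000 × 1.85% × 21/365 = €12.7726
Total = €369.0247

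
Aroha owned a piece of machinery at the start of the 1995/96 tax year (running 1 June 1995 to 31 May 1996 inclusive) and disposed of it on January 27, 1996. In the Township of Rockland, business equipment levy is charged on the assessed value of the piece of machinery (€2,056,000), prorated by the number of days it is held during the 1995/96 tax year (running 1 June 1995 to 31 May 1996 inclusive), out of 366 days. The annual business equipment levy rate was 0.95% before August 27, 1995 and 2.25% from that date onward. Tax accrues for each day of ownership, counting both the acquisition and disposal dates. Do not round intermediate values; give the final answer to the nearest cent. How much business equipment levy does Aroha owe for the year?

June 1 – August 26, 1995: 87 days at 0.95% → €2,056,000 × 0.95% × 87/366 = €4,642.8525
August 27, 1995 – January 27, 1996: 154 days at 2.25% → €2,056,000 × 2.25% × 154/366 = €19,464.5902
Total = €24,107.4426

€24,107.44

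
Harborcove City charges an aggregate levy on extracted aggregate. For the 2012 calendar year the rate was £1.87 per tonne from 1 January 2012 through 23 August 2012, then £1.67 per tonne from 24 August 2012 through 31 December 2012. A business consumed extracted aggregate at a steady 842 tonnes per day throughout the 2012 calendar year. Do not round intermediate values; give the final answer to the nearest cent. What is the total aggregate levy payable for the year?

£554389.64

1 January – 23 August 2012: 236 days × 842 tonnes/day = 198,712 tonnes at £1.87/tonne → £371591.44
24 August – 31 December 2012: 130 days × 842 tonnes/day = 109,460 tonnes at £1.67/tonne → £182798.20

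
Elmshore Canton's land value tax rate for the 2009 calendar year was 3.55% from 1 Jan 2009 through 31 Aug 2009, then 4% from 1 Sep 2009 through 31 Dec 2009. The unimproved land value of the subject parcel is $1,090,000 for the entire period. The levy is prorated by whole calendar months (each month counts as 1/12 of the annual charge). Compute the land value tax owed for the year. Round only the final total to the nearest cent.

$40,330.00

1 Jan – 31 Aug 2009: 8 months at 3.55% → $1,090,000 × 3.55% × 8/12 = $25,796.6667
1 Sep – 31 Dec 2009: 4 months at 4% → $1,090,000 × 4% × 4/12 = $14,533.3333
Total = $40,330.0000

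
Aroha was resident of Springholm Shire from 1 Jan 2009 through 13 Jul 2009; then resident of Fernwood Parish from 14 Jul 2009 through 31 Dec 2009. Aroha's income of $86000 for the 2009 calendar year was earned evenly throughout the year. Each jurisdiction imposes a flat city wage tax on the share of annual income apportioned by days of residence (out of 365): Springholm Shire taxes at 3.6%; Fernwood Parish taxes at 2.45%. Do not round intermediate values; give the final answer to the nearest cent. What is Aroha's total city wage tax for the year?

Springholm Shire, 1 Jan – 13 Jul 2009: 194 days → $86000 × 3.6% × 194/365 = $1645.5452
Fernwood Parish, 14 Jul – 31 Dec 2009: 171 days → $86000 × 2.45% × 171/365 = $987.1151
Total = $2632.6603

$2632.66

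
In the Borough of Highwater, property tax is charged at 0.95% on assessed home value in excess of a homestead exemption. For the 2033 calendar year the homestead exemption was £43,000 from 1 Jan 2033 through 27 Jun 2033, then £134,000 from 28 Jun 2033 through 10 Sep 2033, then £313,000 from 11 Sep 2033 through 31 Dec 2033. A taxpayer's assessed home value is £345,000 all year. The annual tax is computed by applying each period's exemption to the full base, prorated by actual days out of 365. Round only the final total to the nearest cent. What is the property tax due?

1 Jan – 27 Jun 2033: 178 days, exemption £43,000 → (£345,000 − £43,000) × 0.95% × 178/365 = £1,399.1288
28 Jun – 10 Sep 2033: 75 days, exemption £134,000 → (£345,000 − £134,000) × 0.95% × 75/365 = £411.8836
11 Sep – 31 Dec 2033: 112 days, exemption £313,000 → (£345,000 − £313,000) × 0.95% × 112/365 = £93.2822
Total = £1,904.2945

£1,904.29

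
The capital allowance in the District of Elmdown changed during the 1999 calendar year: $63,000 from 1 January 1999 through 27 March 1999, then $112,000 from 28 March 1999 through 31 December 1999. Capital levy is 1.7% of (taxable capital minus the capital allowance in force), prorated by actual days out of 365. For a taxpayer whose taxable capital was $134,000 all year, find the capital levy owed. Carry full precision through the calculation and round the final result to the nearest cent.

1 January – 27 March 1999: 86 days, exemption $63,000 → ($134,000 − $63,000) × 1.7% × 86/365 = $284.3890
28 March – 31 December 1999: 279 days, exemption $112,000 → ($134,000 − $112,000) × 1.7% × 279/365 = $285.8795
Total = $570.2685

$570.27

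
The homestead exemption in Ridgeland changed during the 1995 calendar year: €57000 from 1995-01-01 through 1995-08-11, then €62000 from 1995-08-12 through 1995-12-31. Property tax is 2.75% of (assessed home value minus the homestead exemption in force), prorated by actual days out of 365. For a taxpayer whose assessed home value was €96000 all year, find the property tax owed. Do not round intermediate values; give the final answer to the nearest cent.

€1019.01

1995-01-01 to 1995-08-11: 223 days, exemption €57000 → (€96000 − €57000) × 2.75% × 223/365 = €655.2534
1995-08-12 to 1995-12-31: 142 days, exemption €62000 → (€96000 − €62000) × 2.75% × 142/365 = €363.7534
Total = €1019.0068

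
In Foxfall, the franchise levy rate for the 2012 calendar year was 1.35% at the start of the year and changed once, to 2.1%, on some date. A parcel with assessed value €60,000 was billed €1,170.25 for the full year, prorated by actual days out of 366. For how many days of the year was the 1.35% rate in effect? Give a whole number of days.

Let d = days at the first rate; then 366 − d days at the second rate.
€60,000 × [1.35%·d + 2.1%·(366−d)] / 366 = €1,170.25
Solving gives d = 73, so the new rate took effect on 14 March 2012.

73 days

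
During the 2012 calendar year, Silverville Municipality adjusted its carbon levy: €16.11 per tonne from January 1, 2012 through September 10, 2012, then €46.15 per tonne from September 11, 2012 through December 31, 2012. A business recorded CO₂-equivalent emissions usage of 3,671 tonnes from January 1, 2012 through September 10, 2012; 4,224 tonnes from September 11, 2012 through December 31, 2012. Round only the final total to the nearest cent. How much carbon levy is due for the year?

€254,077.41

January 1 – September 10, 2012: 3,671 tonnes at €16.11/tonne → €59,139.81
September 11 – December 31, 2012: 4,224 tonnes at €46.15/tonne → €194,937.60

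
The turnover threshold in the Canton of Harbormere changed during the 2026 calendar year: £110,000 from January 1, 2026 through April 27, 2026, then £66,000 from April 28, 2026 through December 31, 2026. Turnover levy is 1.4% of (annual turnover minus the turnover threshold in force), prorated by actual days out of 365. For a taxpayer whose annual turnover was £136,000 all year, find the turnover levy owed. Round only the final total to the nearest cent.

£782.54

January 1 – April 27, 2026: 117 days, exemption £110,000 → (£136,000 − £110,000) × 1.4% × 117/365 = £116.6795
April 28 – December 31, 2026: 248 days, exemption £66,000 → (£136,000 − £66,000) × 1.4% × 248/365 = £665.8630
Total = £782.5425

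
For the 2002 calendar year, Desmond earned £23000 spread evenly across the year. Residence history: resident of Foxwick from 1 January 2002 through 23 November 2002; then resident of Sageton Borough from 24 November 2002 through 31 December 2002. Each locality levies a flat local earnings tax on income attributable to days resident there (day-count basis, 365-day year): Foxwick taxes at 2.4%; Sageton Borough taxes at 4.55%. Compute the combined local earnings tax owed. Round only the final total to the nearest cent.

£603.48

Foxwick, 1 January – 23 November 2002: 327 days → £23000 × 2.4% × 327/365 = £494.5315
Sageton Borough, 24 November – 31 December 2002: 38 days → £23000 × 4.55% × 38/365 = £108.9507
Total = £603.4822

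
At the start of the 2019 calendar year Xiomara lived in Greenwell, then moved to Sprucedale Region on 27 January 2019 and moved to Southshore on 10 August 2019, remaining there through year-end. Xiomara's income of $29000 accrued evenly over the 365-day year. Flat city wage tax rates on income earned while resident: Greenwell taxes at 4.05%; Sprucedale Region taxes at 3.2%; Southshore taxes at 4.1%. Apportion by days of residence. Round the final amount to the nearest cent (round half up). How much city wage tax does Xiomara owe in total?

$1048.53

Greenwell, 1 January – 26 January 2019: 26 days → $29000 × 4.05% × 26/365 = $83.6630
Sprucedale Region, 27 January – 9 August 2019: 195 days → $29000 × 3.2% × 195/365 = $495.7808
Southshore, 10 August – 31 December 2019: 144 days → $29000 × 4.1% × 144/365 = $469.0849
Total = $1048.5288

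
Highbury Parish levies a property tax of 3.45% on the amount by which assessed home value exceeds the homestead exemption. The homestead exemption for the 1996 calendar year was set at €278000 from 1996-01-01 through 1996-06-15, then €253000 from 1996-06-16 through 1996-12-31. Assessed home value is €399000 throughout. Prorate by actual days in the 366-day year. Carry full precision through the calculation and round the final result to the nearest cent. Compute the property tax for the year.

1996-01-01 to 1996-06-15: 167 days, exemption €278000 → (€399000 − €278000) × 3.45% × 167/366 = €1904.7582
1996-06-16 to 1996-12-31: 199 days, exemption €253000 → (€399000 − €253000) × 3.45% × 199/366 = €2738.6967
Total = €4643.4549

€4643.45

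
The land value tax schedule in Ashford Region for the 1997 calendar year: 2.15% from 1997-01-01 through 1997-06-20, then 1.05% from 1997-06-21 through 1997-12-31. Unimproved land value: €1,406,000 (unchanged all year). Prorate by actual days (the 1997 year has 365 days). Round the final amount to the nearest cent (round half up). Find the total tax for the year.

€22,008.72

1997-01-01 to 1997-06-20: 171 days at 2.15% → €1,406,000 × 2.15% × 171/365 = €14,162.0795
1997-06-21 to 1997-12-31: 194 days at 1.05% → €1,406,000 × 1.05% × 194/365 = €7,846.6356
Total = €22,008.7151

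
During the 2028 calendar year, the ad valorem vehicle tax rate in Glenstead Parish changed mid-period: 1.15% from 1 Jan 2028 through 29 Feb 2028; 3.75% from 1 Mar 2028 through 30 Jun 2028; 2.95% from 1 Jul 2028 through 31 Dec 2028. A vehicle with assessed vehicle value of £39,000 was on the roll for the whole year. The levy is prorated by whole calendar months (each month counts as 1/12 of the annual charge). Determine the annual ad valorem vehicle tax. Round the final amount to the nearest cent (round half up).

£1,137.50

1 Jan – 29 Feb 2028: 2 months at 1.15% → £39,000 × 1.15% × 2/12 = £74.7500
1 Mar – 30 Jun 2028: 4 months at 3.75% → £39,000 × 3.75% × 4/12 = £487.5000
1 Jul – 31 Dec 2028: 6 months at 2.95% → £39,000 × 2.95% × 6/12 = £575.2500
Total = £1,137.5000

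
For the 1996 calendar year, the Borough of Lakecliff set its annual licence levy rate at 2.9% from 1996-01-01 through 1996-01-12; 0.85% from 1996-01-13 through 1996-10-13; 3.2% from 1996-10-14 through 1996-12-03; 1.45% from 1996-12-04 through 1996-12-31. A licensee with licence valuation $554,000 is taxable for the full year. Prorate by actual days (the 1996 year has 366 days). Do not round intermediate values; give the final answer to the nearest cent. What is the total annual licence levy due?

1996-01-01 to 1996-01-12: 12 days at 2.9% → $554,000 × 2.9% × 12/366 = $526.7541
1996-01-13 to 1996-10-13: 275 days at 0.85% → $554,000 × 0.85% × 275/366 = $3,538.1831
1996-10-14 to 1996-12-03: 51 days at 3.2% → $554,000 × 3.2% × 51/366 = $2,470.2951
1996-12-04 to 1996-12-31: 28 days at 1.45% → $554,000 × 1.45% × 28/366 = $614.5464
Total = $7,149.7787

$7,149.78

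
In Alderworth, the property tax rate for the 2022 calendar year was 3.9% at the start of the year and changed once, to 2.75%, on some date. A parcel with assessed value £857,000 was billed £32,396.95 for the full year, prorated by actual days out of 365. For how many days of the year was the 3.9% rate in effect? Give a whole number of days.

Let d = days at the first rate; then 365 − d days at the second rate.
£857,000 × [3.9%·d + 2.75%·(365−d)] / 365 = £32,396.95
Solving gives d = 327, so the new rate took effect on 24 Nov 2022.

327 days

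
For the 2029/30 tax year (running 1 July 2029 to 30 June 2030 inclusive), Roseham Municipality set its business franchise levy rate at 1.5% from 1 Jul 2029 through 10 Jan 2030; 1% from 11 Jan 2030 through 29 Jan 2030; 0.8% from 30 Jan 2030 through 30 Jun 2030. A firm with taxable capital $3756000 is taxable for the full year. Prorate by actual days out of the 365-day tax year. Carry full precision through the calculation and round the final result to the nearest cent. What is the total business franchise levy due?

1 Jul 2029 – 10 Jan 2030: 194 days at 1.5% → $3756000 × 1.5% × 194/365 = $29945.0959
11 Jan – 29 Jan 2030: 19 days at 1% → $3756000 × 1% × 19/365 = $1955.1781
30 Jan – 30 Jun 2030: 152 days at 0.8% → $3756000 × 0.8% × 152/365 = $12513.1397
Total = $44413.4137

$44413.41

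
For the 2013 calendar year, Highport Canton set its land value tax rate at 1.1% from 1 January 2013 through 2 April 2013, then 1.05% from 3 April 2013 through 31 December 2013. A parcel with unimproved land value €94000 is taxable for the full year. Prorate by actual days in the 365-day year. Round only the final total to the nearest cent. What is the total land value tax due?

€998.85

1 January – 2 April 2013: 92 days at 1.1% → €94000 × 1.1% × 92/365 = €260.6247
3 April – 31 December 2013: 273 days at 1.05% → €94000 × 1.05% × 273/365 = €738.2219
Total = €998.8466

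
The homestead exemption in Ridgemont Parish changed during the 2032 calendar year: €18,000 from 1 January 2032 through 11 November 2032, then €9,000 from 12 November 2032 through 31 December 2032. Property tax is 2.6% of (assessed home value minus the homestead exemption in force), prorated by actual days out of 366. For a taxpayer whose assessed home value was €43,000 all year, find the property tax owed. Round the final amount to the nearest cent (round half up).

€681.97

1 January – 11 November 2032: 316 days, exemption €18,000 → (€43,000 − €18,000) × 2.6% × 316/366 = €561.2022
12 November – 31 December 2032: 50 days, exemption €9,000 → (€43,000 − €9,000) × 2.6% × 50/366 = €120.7650
Total = €681.9672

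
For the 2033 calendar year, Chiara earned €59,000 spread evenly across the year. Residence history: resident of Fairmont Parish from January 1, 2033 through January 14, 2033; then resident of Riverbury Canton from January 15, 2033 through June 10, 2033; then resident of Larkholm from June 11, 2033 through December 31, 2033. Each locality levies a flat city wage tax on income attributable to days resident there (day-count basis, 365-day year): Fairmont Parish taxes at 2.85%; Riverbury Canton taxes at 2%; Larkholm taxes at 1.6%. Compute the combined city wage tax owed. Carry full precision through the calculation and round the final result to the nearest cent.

Fairmont Parish, January 1 – January 14, 2033: 14 days → €59,000 × 2.85% × 14/365 = €64.4959
Riverbury Canton, January 15 – June 10, 2033: 147 days → €59,000 × 2% × 147/365 = €475.2329
Larkholm, June 11 – December 31, 2033: 204 days → €59,000 × 1.6% × 204/365 = €527.6055
Total = €1,067.3342

€1,067.33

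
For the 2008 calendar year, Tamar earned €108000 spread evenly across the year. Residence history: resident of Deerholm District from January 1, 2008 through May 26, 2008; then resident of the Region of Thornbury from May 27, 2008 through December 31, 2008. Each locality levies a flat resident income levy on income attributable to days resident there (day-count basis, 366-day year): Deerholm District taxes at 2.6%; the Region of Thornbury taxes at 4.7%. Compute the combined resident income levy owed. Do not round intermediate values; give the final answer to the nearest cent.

Deerholm District, January 1 – May 26, 2008: 147 days → €108000 × 2.6% × 147/366 = €1127.8033
The Region of Thornbury, May 27 – December 31, 2008: 219 days → €108000 × 4.7% × 219/366 = €3037.2787
Total = €4165.0820

€4165.08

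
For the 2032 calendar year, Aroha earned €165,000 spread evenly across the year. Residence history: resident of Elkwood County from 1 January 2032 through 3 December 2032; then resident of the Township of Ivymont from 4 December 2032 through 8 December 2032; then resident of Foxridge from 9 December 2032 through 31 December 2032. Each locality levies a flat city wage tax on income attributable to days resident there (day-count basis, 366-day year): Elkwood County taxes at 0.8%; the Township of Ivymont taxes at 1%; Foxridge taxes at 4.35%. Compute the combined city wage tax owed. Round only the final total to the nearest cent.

€1,692.60

Elkwood County, 1 January – 3 December 2032: 338 days → €165,000 × 0.8% × 338/366 = €1,219.0164
The Township of Ivymont, 4 December – 8 December 2032: 5 days → €165,000 × 1% × 5/366 = €22.5410
Foxridge, 9 December – 31 December 2032: 23 days → €165,000 × 4.35% × 23/366 = €451.0451
Total = €1,692.6025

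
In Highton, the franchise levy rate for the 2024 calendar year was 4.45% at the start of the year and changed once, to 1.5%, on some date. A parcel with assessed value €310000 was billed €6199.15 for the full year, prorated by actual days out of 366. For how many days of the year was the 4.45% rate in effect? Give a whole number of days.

Let d = days at the first rate; then 366 − d days at the second rate.
€310000 × [4.45%·d + 1.5%·(366−d)] / 366 = €6199.15
Solving gives d = 62, so the new rate took effect on 3 March 2024.

62 days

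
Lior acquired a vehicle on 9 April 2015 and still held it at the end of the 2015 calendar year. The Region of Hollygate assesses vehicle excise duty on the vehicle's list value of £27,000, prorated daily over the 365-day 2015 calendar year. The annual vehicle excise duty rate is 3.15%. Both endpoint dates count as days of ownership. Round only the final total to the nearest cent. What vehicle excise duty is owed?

Days held (9 April – 31 December 2015): 267 out of 365
Tax = £27,000 × 3.15% × 267/365 = £622.1466

£622.15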